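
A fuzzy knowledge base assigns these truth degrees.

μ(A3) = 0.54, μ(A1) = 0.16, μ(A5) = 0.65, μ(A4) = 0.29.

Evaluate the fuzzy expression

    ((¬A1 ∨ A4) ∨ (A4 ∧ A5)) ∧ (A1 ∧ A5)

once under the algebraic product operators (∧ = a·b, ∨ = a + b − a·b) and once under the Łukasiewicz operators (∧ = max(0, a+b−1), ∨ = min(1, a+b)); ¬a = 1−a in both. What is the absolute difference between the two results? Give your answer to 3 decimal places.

Under algebraic product:
  ¬A1 = 1 − 0.1600 = 0.8400
  ¬A1 ∨ A4 = a + b − a·b on (0.8400, 0.2900) = 0.8864
  A4 ∧ A5 = a·b on (0.2900, 0.6500) = 0.1885
  (¬A1 ∨ A4) ∨ (A4 ∧ A5) = a + b − a·b on (0.8864, 0.1885) = 0.9078
  A1 ∧ A5 = a·b on (0.1600, 0.6500) = 0.1040
  ((¬A1 ∨ A4) ∨ (A4 ∧ A5)) ∧ (A1 ∧ A5) = a·b on (0.9078, 0.1040) = 0.0944
  → value = 0.0944
Under Łukasiewicz:
  ¬A1 = 1 − 0.16 = 0.84
  ¬A1 ∨ A4 = min(1, a+b) on (0.84, 0.29) = 1.00
  A4 ∧ A5 = max(0, a+b−1) on (0.29, 0.65) = 0.00
  (¬A1 ∨ A4) ∨ (A4 ∧ A5) = min(1, a+b) on (1.00, 0.00) = 1.00
  A1 ∧ A5 = max(0, a+b−1) on (0.16, 0.65) = 0.00
  ((¬A1 ∨ A4) ∨ (A4 ∧ A5)) ∧ (A1 ∧ A5) = max(0, a+b−1) on (1.00, 0.00) = 0.00
  → value = 0.0000
|0.0944 − 0.0000| = 0.094

0.094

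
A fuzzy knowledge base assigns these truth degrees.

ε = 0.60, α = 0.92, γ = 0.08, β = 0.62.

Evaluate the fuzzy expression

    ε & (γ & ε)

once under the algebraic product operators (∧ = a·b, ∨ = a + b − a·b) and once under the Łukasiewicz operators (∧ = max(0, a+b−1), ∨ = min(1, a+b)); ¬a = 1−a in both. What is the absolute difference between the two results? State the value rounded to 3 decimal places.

Under algebraic product:
  γ & ε = a·b on (0.0800, 0.6000) = 0.0480
  ε & (γ & ε) = a·b on (0.6000, 0.0480) = 0.0288
  → value = 0.0288
Under Łukasiewicz:
  γ & ε = max(0, a+b−1) on (0.08, 0.60) = 0.00
  ε & (γ & ε) = max(0, a+b−1) on (0.60, 0.00) = 0.00
  → value = 0.0000
|0.0288 − 0.0000| = 0.029

0.029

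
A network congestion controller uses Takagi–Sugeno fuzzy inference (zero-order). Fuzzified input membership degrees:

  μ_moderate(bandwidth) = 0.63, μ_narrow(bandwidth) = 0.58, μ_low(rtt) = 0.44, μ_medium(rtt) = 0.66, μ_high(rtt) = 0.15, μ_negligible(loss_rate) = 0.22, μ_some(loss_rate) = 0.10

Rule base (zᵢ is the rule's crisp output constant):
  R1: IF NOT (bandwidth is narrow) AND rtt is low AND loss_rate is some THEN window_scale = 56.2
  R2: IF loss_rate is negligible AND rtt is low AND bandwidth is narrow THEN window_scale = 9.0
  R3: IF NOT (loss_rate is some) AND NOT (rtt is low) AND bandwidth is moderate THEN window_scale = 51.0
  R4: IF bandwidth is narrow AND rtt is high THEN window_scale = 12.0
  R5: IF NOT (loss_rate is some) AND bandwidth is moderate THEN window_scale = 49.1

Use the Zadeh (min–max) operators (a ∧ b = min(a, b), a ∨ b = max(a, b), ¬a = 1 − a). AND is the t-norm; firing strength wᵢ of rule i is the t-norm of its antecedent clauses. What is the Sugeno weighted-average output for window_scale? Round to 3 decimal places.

41.502

R1 (z=56.2): ¬narrow=1−0.58=0.42, low=0.44, some=0.10; AND[min(a, b)] → w = 0.10
R2 (z=9.0): negligible=0.22, low=0.44, narrow=0.58; AND[min(a, b)] → w = 0.22
R3 (z=51.0): ¬some=1−0.10=0.90, ¬low=1−0.44=0.56, moderate=0.63; AND[min(a, b)] → w = 0.56
R4 (z=12.0): narrow=0.58, high=0.15; AND[min(a, b)] → w = 0.15
R5 (z=49.1): ¬some=1−0.10=0.90, moderate=0.63; AND[min(a, b)] → w = 0.63
Weighted average = (0.10·56.2 + 0.22·9.0 + 0.56·51.0 + 0.15·12.0 + 0.63·49.1) / (0.10 + 0.22 + 0.56 + 0.15 + 0.63)
  = 68.8930 / 1.6600 = 41.502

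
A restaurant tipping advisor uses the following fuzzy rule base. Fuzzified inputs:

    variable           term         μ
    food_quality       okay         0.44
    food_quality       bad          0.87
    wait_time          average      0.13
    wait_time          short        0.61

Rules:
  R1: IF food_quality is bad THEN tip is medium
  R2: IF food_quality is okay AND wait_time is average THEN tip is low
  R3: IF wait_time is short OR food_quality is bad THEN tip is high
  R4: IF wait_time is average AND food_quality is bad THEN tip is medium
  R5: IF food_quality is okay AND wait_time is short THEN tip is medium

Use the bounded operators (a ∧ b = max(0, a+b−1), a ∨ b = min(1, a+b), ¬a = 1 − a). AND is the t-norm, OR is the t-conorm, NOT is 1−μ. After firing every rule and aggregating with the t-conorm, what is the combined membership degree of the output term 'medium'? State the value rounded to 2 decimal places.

R1: bad=0.87 → w = 0.87
R2: okay=0.44, average=0.13; AND[max(0, a+b−1)] → w = 0.00
R3: short=0.61, bad=0.87; OR[min(1, a+b)] → w = 1.00
R4: average=0.13, bad=0.87; AND[max(0, a+b−1)] → w = 0.00
R5: okay=0.44, short=0.61; AND[max(0, a+b−1)] → w = 0.05
Rules with consequent 'medium': {R1, R4, R5} → strengths 0.87, 0.00, 0.05
Aggregate via t-conorm [min(1, a+b)]: 0.92

0.92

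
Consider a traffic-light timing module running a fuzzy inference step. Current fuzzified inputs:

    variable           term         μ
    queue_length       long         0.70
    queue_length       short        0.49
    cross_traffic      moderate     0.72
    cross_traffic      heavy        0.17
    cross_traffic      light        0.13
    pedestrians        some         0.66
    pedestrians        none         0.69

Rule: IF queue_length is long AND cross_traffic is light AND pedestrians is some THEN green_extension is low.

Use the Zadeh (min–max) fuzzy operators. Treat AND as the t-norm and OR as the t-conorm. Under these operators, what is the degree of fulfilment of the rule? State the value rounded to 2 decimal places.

0.13

firing strength: long=0.70, light=0.13, some=0.66; AND[min(a, b)] → w = 0.13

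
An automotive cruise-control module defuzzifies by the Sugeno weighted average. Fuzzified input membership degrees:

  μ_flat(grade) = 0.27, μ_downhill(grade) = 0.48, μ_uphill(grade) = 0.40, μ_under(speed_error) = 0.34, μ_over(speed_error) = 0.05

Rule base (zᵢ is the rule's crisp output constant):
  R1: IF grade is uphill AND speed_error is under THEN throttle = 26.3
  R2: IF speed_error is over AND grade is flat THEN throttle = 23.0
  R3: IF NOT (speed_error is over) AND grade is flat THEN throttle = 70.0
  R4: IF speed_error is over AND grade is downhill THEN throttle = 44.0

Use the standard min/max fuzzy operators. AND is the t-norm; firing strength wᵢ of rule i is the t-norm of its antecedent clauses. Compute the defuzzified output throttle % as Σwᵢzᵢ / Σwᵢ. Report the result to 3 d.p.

43.932

R1 (z=26.3): uphill=0.40, under=0.34; AND[min(a, b)] → w = 0.34
R2 (z=23.0): over=0.05, flat=0.27; AND[min(a, b)] → w = 0.05
R3 (z=70.0): ¬over=1−0.05=0.95, flat=0.27; AND[min(a, b)] → w = 0.27
R4 (z=44.0): over=0.05, downhill=0.48; AND[min(a, b)] → w = 0.05
Weighted average = (0.34·26.3 + 0.05·23.0 + 0.27·70.0 + 0.05·44.0) / (0.34 + 0.05 + 0.27 + 0.05)
  = 31.1920 / 0.7100 = 43.932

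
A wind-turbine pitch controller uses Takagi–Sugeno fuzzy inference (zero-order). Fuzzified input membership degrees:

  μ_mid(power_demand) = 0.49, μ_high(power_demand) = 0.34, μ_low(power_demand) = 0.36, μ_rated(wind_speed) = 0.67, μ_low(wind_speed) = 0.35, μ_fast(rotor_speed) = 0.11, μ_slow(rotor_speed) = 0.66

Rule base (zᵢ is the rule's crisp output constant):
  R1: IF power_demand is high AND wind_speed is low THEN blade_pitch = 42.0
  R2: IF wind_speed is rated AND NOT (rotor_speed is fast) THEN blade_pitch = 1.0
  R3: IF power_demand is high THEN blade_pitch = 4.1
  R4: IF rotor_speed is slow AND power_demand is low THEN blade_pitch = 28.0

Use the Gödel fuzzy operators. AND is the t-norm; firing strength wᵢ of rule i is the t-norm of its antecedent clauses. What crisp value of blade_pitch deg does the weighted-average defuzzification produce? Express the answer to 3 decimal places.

R1 (z=42.0): high=0.34, low=0.35; AND[min(a, b)] → w = 0.34
R2 (z=1.0): rated=0.67, ¬fast=1−0.11=0.89; AND[min(a, b)] → w = 0.67
R3 (z=4.1): high=0.34 → w = 0.34
R4 (z=28.0): slow=0.66, low=0.36; AND[min(a, b)] → w = 0.36
Weighted average = (0.34·42.0 + 0.67·1.0 + 0.34·4.1 + 0.36·28.0) / (0.34 + 0.67 + 0.34 + 0.36)
  = 26.4240 / 1.7100 = 15.453

15.453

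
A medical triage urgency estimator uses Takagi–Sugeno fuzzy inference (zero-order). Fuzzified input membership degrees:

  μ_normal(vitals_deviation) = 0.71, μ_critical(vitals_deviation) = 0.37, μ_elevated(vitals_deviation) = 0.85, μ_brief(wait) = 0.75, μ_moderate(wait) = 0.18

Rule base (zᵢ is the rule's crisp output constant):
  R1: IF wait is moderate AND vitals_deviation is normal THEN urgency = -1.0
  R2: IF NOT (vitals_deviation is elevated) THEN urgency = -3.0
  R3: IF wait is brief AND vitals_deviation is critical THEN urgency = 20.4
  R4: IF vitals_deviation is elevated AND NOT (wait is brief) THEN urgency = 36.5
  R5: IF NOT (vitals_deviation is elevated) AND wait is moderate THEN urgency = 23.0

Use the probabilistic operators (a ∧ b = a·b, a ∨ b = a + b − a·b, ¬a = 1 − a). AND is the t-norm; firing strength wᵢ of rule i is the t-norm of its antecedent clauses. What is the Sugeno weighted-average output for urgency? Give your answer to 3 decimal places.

16.936

R1 (z=-1.0): moderate=0.18, normal=0.71; AND[a·b] → w = 0.1278
R2 (z=-3.0): ¬elevated=1−0.85=0.15 → w = 0.1500
R3 (z=20.4): brief=0.75, critical=0.37; AND[a·b] → w = 0.2775
R4 (z=36.5): elevated=0.85, ¬brief=1−0.75=0.25; AND[a·b] → w = 0.2125
R5 (z=23.0): ¬elevated=1−0.85=0.15, moderate=0.18; AND[a·b] → w = 0.0270
Weighted average = (0.1278·-1.0 + 0.1500·-3.0 + 0.2775·20.4 + 0.2125·36.5 + 0.0270·23.0) / (0.1278 + 0.1500 + 0.2775 + 0.2125 + 0.0270)
  = 13.4604 / 0.7948 = 16.936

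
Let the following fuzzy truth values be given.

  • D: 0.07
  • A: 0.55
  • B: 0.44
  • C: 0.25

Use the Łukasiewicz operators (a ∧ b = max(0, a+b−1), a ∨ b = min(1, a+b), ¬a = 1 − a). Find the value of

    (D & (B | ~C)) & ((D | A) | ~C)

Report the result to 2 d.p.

~C = 1 − 0.25 = 0.75
B | ~C = min(1, a+b) on (0.44, 0.75) = 1.00
D & (B | ~C) = max(0, a+b−1) on (0.07, 1.00) = 0.07
D | A = min(1, a+b) on (0.07, 0.55) = 0.62
~C = 1 − 0.25 = 0.75
(D | A) | ~C = min(1, a+b) on (0.62, 0.75) = 1.00
(D & (B | ~C)) & ((D | A) | ~C) = max(0, a+b−1) on (0.07, 1.00) = 0.07

0.07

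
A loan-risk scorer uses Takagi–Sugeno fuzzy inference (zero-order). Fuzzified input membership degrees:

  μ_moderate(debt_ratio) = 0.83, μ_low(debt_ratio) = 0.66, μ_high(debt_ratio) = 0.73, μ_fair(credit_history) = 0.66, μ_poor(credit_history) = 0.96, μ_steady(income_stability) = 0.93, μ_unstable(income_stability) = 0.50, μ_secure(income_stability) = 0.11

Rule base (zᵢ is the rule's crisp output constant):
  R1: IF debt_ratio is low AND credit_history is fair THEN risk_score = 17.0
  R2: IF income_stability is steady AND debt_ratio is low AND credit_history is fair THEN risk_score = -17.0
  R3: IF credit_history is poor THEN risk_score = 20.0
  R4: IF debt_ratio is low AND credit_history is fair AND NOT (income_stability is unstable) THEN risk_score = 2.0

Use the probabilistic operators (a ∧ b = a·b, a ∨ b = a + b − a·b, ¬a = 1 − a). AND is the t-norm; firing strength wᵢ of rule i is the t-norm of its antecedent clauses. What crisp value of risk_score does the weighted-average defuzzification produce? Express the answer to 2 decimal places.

9.98

R1 (z=17.0): low=0.66, fair=0.66; AND[a·b] → w = 0.4356
R2 (z=-17.0): steady=0.93, low=0.66, fair=0.66; AND[a·b] → w = 0.4051
R3 (z=20.0): poor=0.96 → w = 0.9600
R4 (z=2.0): low=0.66, fair=0.66, ¬unstable=1−0.50=0.50; AND[a·b] → w = 0.2178
Weighted average = (0.4356·17.0 + 0.4051·-17.0 + 0.9600·20.0 + 0.2178·2.0) / (0.4356 + 0.4051 + 0.9600 + 0.2178)
  = 20.1540 / 2.0185 = 9.98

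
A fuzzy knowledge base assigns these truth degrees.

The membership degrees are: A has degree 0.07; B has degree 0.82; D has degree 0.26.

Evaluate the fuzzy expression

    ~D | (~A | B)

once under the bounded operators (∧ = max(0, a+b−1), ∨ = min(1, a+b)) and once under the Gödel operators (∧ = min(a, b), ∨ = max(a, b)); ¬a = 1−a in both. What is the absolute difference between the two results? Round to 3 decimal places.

Under bounded:
  ~D = 1 − 0.26 = 0.74
  ~A = 1 − 0.07 = 0.93
  ~A | B = min(1, a+b) on (0.93, 0.82) = 1.00
  ~D | (~A | B) = min(1, a+b) on (0.74, 1.00) = 1.00
  → value = 1.0000
Under Gödel:
  ~D = 1 − 0.26 = 0.74
  ~A = 1 − 0.07 = 0.93
  ~A | B = max(a, b) on (0.93, 0.82) = 0.93
  ~D | (~A | B) = max(a, b) on (0.74, 0.93) = 0.93
  → value = 0.9300
|1.0000 − 0.9300| = 0.070

0.070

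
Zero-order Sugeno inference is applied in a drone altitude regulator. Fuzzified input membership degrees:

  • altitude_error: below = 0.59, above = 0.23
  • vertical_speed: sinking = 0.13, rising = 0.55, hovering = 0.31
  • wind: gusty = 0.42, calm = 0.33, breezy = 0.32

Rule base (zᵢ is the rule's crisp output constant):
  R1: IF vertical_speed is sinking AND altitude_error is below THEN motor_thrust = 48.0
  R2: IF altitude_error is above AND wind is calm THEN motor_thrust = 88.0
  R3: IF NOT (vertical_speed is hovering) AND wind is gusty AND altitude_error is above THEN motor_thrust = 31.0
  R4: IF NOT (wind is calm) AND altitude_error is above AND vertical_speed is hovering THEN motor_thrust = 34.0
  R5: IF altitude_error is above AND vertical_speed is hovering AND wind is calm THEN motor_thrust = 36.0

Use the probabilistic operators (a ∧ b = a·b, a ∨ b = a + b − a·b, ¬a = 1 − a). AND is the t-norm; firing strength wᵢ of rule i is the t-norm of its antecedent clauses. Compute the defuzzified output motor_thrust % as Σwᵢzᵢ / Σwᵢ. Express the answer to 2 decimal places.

51.28

R1 (z=48.0): sinking=0.13, below=0.59; AND[a·b] → w = 0.0767
R2 (z=88.0): above=0.23, calm=0.33; AND[a·b] → w = 0.0759
R3 (z=31.0): ¬hovering=1−0.31=0.69, gusty=0.42, above=0.23; AND[a·b] → w = 0.0667
R4 (z=34.0): ¬calm=1−0.33=0.67, above=0.23, hovering=0.31; AND[a·b] → w = 0.0478
R5 (z=36.0): above=0.23, hovering=0.31, calm=0.33; AND[a·b] → w = 0.0235
Weighted average = (0.0767·48.0 + 0.0759·88.0 + 0.0667·31.0 + 0.0478·34.0 + 0.0235·36.0) / (0.0767 + 0.0759 + 0.0667 + 0.0478 + 0.0235)
  = 14.8983 / 0.2906 = 51.28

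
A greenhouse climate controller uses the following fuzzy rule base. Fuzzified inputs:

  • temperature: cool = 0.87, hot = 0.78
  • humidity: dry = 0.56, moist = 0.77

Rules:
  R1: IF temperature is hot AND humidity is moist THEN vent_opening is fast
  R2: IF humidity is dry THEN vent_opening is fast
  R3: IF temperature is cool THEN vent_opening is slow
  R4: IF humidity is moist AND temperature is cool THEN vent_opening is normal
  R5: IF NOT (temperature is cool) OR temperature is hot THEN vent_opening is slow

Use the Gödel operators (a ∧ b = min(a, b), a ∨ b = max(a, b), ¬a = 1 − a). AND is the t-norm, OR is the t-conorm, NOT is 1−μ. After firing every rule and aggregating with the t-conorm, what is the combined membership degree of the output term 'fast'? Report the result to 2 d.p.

R1: hot=0.78, moist=0.77; AND[min(a, b)] → w = 0.77
R2: dry=0.56 → w = 0.56
R3: cool=0.87 → w = 0.87
R4: moist=0.77, cool=0.87; AND[min(a, b)] → w = 0.77
R5: ¬cool=1−0.87=0.13, hot=0.78; OR[max(a, b)] → w = 0.78
Rules with consequent 'fast': {R1, R2} → strengths 0.77, 0.56
Aggregate via t-conorm [max(a, b)]: 0.77

0.77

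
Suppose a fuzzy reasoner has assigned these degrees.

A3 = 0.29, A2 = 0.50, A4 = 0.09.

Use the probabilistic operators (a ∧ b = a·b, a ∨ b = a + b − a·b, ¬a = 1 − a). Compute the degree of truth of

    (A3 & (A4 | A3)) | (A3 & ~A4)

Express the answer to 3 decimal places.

0.339

A4 | A3 = a + b − a·b on (0.0900, 0.2900) = 0.3539
A3 & (A4 | A3) = a·b on (0.2900, 0.3539) = 0.1026
~A4 = 1 − 0.0900 = 0.9100
A3 & ~A4 = a·b on (0.2900, 0.9100) = 0.2639
(A3 & (A4 | A3)) | (A3 & ~A4) = a + b − a·b on (0.1026, 0.2639) = 0.3394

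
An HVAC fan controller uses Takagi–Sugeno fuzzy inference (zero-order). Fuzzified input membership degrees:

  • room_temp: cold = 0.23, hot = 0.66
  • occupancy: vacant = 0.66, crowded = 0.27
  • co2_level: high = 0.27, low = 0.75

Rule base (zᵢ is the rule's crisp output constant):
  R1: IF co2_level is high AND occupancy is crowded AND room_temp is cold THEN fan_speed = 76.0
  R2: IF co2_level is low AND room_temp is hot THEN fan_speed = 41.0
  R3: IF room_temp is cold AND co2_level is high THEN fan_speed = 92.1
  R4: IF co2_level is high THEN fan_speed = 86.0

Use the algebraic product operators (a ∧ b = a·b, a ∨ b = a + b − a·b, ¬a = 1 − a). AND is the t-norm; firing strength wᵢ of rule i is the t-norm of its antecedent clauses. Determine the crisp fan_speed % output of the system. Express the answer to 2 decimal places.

R1 (z=76.0): high=0.27, crowded=0.27, cold=0.23; AND[a·b] → w = 0.0168
R2 (z=41.0): low=0.75, hot=0.66; AND[a·b] → w = 0.4950
R3 (z=92.1): cold=0.23, high=0.27; AND[a·b] → w = 0.0621
R4 (z=86.0): high=0.27 → w = 0.2700
Weighted average = (0.0168·76.0 + 0.4950·41.0 + 0.0621·92.1 + 0.2700·86.0) / (0.0168 + 0.4950 + 0.0621 + 0.2700)
  = 50.5087 / 0.8439 = 59.85

59.85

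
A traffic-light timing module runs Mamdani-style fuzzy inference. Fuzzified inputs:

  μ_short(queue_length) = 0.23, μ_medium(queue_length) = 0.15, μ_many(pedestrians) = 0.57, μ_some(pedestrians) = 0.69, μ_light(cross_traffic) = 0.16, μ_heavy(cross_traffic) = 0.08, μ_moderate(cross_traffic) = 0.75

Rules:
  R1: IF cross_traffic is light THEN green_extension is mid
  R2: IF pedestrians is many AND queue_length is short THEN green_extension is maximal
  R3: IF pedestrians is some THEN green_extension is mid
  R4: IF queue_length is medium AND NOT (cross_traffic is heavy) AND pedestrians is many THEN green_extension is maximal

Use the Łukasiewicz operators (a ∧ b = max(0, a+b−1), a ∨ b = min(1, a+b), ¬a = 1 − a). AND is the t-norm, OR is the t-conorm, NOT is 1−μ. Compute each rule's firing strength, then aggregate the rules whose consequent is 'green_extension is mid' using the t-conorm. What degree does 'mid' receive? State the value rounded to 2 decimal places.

0.85

R1: light=0.16 → w = 0.16
R2: many=0.57, short=0.23; AND[max(0, a+b−1)] → w = 0.00
R3: some=0.69 → w = 0.69
R4: medium=0.15, ¬heavy=1−0.08=0.92, many=0.57; AND[max(0, a+b−1)] → w = 0.00
Rules with consequent 'mid': {R1, R3} → strengths 0.16, 0.69
Aggregate via t-conorm [min(1, a+b)]: 0.85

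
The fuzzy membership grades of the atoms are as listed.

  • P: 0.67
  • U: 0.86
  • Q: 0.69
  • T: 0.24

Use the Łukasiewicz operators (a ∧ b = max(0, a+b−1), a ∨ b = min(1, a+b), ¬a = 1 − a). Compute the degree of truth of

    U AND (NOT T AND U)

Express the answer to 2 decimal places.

0.48

NOT T = 1 − 0.24 = 0.76
NOT T AND U = max(0, a+b−1) on (0.76, 0.86) = 0.62
U AND (NOT T AND U) = max(0, a+b−1) on (0.86, 0.62) = 0.48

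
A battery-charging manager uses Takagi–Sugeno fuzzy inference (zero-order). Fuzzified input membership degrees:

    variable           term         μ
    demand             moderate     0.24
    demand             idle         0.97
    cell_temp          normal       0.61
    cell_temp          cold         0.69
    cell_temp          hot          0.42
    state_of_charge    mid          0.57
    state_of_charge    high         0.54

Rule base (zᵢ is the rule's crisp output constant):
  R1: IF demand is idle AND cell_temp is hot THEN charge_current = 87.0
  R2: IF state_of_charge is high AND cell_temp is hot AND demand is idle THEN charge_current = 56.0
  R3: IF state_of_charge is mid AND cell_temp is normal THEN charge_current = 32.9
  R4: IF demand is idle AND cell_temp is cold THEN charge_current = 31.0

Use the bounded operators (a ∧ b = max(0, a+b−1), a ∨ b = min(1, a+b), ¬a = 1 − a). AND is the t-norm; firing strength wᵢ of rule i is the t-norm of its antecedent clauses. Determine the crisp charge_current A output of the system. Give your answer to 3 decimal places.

49.034

R1 (z=87.0): idle=0.97, hot=0.42; AND[max(0, a+b−1)] → w = 0.39
R2 (z=56.0): high=0.54, hot=0.42, idle=0.97; AND[max(0, a+b−1)] → w = 0.00
R3 (z=32.9): mid=0.57, normal=0.61; AND[max(0, a+b−1)] → w = 0.18
R4 (z=31.0): idle=0.97, cold=0.69; AND[max(0, a+b−1)] → w = 0.66
Weighted average = (0.39·87.0 + 0.00·56.0 + 0.18·32.9 + 0.66·31.0) / (0.39 + 0.00 + 0.18 + 0.66)
  = 60.3120 / 1.2300 = 49.034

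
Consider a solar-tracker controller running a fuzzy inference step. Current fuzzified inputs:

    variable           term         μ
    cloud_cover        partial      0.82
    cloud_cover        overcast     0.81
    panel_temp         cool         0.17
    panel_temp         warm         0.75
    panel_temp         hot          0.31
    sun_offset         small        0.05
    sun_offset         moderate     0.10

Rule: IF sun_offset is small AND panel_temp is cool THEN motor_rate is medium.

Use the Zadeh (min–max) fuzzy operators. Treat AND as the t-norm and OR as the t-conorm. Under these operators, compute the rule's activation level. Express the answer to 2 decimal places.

0.05

firing strength: small=0.05, cool=0.17; AND[min(a, b)] → w = 0.05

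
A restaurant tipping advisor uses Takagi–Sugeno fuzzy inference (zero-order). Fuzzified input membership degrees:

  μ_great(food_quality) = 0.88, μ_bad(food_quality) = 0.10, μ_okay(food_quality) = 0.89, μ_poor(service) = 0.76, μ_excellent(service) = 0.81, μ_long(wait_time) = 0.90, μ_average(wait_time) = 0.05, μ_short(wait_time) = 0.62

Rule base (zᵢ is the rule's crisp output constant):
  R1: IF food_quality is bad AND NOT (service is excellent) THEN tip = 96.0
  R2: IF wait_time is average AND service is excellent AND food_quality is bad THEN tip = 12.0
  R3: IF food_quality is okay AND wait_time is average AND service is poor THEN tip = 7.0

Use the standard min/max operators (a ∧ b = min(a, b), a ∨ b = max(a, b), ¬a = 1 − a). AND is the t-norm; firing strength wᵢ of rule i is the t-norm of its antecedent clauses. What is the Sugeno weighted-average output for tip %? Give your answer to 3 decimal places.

52.750

R1 (z=96.0): bad=0.10, ¬excellent=1−0.81=0.19; AND[min(a, b)] → w = 0.10
R2 (z=12.0): average=0.05, excellent=0.81, bad=0.10; AND[min(a, b)] → w = 0.05
R3 (z=7.0): okay=0.89, average=0.05, poor=0.76; AND[min(a, b)] → w = 0.05
Weighted average = (0.10·96.0 + 0.05·12.0 + 0.05·7.0) / (0.10 + 0.05 + 0.05)
  = 10.5500 / 0.2000 = 52.750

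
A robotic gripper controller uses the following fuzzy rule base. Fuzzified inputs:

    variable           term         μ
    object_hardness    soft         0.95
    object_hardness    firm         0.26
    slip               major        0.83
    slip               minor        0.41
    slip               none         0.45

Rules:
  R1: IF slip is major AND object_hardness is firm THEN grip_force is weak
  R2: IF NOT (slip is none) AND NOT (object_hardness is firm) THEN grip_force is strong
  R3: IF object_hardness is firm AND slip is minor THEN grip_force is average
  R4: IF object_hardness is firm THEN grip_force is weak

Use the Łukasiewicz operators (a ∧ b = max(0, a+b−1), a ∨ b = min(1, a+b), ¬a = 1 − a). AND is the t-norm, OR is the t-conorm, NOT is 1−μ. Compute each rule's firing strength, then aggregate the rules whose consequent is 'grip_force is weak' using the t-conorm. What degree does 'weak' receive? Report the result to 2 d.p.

0.35

R1: major=0.83, firm=0.26; AND[max(0, a+b−1)] → w = 0.09
R2: ¬none=1−0.45=0.55, ¬firm=1−0.26=0.74; AND[max(0, a+b−1)] → w = 0.29
R3: firm=0.26, minor=0.41; AND[max(0, a+b−1)] → w = 0.00
R4: firm=0.26 → w = 0.26
Rules with consequent 'weak': {R1, R4} → strengths 0.09, 0.26
Aggregate via t-conorm [min(1, a+b)]: 0.35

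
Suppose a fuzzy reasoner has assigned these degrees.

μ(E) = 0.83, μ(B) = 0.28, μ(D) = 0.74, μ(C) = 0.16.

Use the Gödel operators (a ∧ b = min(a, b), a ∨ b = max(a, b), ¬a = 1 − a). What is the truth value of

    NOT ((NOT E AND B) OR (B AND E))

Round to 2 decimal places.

NOT E = 1 − 0.83 = 0.17
NOT E AND B = min(a, b) on (0.17, 0.28) = 0.17
B AND E = min(a, b) on (0.28, 0.83) = 0.28
(NOT E AND B) OR (B AND E) = max(a, b) on (0.17, 0.28) = 0.28
NOT ((NOT E AND B) OR (B AND E)) = 1 − 0.28 = 0.72

0.72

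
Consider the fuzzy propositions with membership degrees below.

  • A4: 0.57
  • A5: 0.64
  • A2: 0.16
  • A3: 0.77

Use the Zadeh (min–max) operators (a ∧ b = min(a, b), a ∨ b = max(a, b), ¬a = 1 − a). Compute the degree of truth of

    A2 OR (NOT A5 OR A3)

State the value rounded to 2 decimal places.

0.77

NOT A5 = 1 − 0.64 = 0.36
NOT A5 OR A3 = max(a, b) on (0.36, 0.77) = 0.77
A2 OR (NOT A5 OR A3) = max(a, b) on (0.16, 0.77) = 0.77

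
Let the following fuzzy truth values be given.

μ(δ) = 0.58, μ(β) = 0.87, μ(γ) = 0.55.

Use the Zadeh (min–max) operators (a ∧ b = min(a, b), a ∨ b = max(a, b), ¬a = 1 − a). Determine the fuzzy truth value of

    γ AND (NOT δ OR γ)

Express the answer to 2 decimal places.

0.55

NOT δ = 1 − 0.58 = 0.42
NOT δ OR γ = max(a, b) on (0.42, 0.55) = 0.55
γ AND (NOT δ OR γ) = min(a, b) on (0.55, 0.55) = 0.55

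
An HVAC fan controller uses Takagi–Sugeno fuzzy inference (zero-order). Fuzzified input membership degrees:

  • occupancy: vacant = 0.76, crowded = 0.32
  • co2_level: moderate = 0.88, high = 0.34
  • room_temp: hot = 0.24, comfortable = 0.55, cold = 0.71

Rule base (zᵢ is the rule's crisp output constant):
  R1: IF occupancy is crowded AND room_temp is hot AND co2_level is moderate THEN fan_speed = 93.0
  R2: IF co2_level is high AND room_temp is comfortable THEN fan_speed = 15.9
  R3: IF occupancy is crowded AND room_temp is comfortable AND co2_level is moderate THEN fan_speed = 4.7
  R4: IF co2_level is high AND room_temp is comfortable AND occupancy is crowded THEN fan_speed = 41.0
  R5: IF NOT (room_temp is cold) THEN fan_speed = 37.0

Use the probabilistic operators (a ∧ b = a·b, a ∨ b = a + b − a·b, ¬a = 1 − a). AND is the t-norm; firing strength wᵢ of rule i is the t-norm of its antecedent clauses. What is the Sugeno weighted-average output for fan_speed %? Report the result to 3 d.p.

R1 (z=93.0): crowded=0.32, hot=0.24, moderate=0.88; AND[a·b] → w = 0.0676
R2 (z=15.9): high=0.34, comfortable=0.55; AND[a·b] → w = 0.1870
R3 (z=4.7): crowded=0.32, comfortable=0.55, moderate=0.88; AND[a·b] → w = 0.1549
R4 (z=41.0): high=0.34, comfortable=0.55, crowded=0.32; AND[a·b] → w = 0.0598
R5 (z=37.0): ¬cold=1−0.71=0.29 → w = 0.2900
Weighted average = (0.0676·93.0 + 0.1870·15.9 + 0.1549·4.7 + 0.0598·41.0 + 0.2900·37.0) / (0.0676 + 0.1870 + 0.1549 + 0.0598 + 0.2900)
  = 23.1700 / 0.7593 = 30.515

30.515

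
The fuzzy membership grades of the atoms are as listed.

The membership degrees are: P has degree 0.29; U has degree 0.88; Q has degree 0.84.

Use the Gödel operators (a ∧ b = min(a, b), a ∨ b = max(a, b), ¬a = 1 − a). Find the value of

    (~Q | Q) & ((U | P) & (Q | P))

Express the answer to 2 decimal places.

~Q = 1 − 0.84 = 0.16
~Q | Q = max(a, b) on (0.16, 0.84) = 0.84
U | P = max(a, b) on (0.88, 0.29) = 0.88
Q | P = max(a, b) on (0.84, 0.29) = 0.84
(U | P) & (Q | P) = min(a, b) on (0.88, 0.84) = 0.84
(~Q | Q) & ((U | P) & (Q | P)) = min(a, b) on (0.84, 0.84) = 0.84

0.84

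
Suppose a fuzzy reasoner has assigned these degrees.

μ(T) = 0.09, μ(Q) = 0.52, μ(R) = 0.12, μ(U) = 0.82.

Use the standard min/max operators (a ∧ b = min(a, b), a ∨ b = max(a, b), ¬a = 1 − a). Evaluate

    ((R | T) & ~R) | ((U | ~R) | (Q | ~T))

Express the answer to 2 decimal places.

R | T = max(a, b) on (0.12, 0.09) = 0.12
~R = 1 − 0.12 = 0.88
(R | T) & ~R = min(a, b) on (0.12, 0.88) = 0.12
~R = 1 − 0.12 = 0.88
U | ~R = max(a, b) on (0.82, 0.88) = 0.88
~T = 1 − 0.09 = 0.91
Q | ~T = max(a, b) on (0.52, 0.91) = 0.91
(U | ~R) | (Q | ~T) = max(a, b) on (0.88, 0.91) = 0.91
((R | T) & ~R) | ((U | ~R) | (Q | ~T)) = max(a, b) on (0.12, 0.91) = 0.91

0.91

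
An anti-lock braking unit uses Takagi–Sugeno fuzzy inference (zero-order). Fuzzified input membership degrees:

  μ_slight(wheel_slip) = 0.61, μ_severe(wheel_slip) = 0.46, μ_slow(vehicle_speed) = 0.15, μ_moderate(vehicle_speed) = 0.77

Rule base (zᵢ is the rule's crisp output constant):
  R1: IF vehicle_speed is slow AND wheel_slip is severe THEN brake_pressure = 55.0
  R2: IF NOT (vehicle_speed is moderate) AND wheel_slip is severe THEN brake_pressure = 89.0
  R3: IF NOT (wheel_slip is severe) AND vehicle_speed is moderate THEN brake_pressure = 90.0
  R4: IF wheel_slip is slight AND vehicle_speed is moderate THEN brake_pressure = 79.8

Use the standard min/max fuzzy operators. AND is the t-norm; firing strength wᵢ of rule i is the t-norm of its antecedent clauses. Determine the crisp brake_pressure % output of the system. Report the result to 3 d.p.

R1 (z=55.0): slow=0.15, severe=0.46; AND[min(a, b)] → w = 0.15
R2 (z=89.0): ¬moderate=1−0.77=0.23, severe=0.46; AND[min(a, b)] → w = 0.23
R3 (z=90.0): ¬severe=1−0.46=0.54, moderate=0.77; AND[min(a, b)] → w = 0.54
R4 (z=79.8): slight=0.61, moderate=0.77; AND[min(a, b)] → w = 0.61
Weighted average = (0.15·55.0 + 0.23·89.0 + 0.54·90.0 + 0.61·79.8) / (0.15 + 0.23 + 0.54 + 0.61)
  = 125.9980 / 1.5300 = 82.352

82.352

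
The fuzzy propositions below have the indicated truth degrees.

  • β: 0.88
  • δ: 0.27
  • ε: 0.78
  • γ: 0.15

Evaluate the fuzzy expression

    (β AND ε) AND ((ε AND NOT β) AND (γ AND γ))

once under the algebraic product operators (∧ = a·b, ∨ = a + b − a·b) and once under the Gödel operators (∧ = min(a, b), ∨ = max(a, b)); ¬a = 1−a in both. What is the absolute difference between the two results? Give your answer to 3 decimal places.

0.119

Under algebraic product:
  β AND ε = a·b on (0.8800, 0.7800) = 0.6864
  NOT β = 1 − 0.8800 = 0.1200
  ε AND NOT β = a·b on (0.7800, 0.1200) = 0.0936
  γ AND γ = a·b on (0.1500, 0.1500) = 0.0225
  (ε AND NOT β) AND (γ AND γ) = a·b on (0.0936, 0.0225) = 0.0021
  (β AND ε) AND ((ε AND NOT β) AND (γ AND γ)) = a·b on (0.6864, 0.0021) = 0.0014
  → value = 0.0014
Under Gödel:
  β AND ε = min(a, b) on (0.88, 0.78) = 0.78
  NOT β = 1 − 0.88 = 0.12
  ε AND NOT β = min(a, b) on (0.78, 0.12) = 0.12
  γ AND γ = min(a, b) on (0.15, 0.15) = 0.15
  (ε AND NOT β) AND (γ AND γ) = min(a, b) on (0.12, 0.15) = 0.12
  (β AND ε) AND ((ε AND NOT β) AND (γ AND γ)) = min(a, b) on (0.78, 0.12) = 0.12
  → value = 0.1200
|0.0014 − 0.1200| = 0.119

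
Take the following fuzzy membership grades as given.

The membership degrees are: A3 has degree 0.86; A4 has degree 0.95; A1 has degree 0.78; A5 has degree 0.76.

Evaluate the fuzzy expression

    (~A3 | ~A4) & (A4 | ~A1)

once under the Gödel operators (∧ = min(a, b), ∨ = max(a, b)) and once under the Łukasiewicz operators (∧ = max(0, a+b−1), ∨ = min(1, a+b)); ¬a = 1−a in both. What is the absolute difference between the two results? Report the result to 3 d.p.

Under Gödel:
  ~A3 = 1 − 0.86 = 0.14
  ~A4 = 1 − 0.95 = 0.05
  ~A3 | ~A4 = max(a, b) on (0.14, 0.05) = 0.14
  ~A1 = 1 − 0.78 = 0.22
  A4 | ~A1 = max(a, b) on (0.95, 0.22) = 0.95
  (~A3 | ~A4) & (A4 | ~A1) = min(a, b) on (0.14, 0.95) = 0.14
  → value = 0.1400
Under Łukasiewicz:
  ~A3 = 1 − 0.86 = 0.14
  ~A4 = 1 − 0.95 = 0.05
  ~A3 | ~A4 = min(1, a+b) on (0.14, 0.05) = 0.19
  ~A1 = 1 − 0.78 = 0.22
  A4 | ~A1 = min(1, a+b) on (0.95, 0.22) = 1.00
  (~A3 | ~A4) & (A4 | ~A1) = max(0, a+b−1) on (0.19, 1.00) = 0.19
  → value = 0.1900
|0.1400 − 0.1900| = 0.050

0.050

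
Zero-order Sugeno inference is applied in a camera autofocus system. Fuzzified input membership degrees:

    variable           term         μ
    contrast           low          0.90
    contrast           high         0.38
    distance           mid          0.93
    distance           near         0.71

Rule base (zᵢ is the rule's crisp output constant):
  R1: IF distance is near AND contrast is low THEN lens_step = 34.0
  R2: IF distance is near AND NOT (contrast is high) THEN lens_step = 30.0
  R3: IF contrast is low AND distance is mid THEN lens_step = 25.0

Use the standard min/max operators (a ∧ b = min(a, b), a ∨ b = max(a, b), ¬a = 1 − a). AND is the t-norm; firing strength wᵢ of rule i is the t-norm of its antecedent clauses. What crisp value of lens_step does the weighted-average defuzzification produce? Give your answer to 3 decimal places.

R1 (z=34.0): near=0.71, low=0.90; AND[min(a, b)] → w = 0.71
R2 (z=30.0): near=0.71, ¬high=1−0.38=0.62; AND[min(a, b)] → w = 0.62
R3 (z=25.0): low=0.90, mid=0.93; AND[min(a, b)] → w = 0.90
Weighted average = (0.71·34.0 + 0.62·30.0 + 0.90·25.0) / (0.71 + 0.62 + 0.90)
  = 65.2400 / 2.2300 = 29.256

29.256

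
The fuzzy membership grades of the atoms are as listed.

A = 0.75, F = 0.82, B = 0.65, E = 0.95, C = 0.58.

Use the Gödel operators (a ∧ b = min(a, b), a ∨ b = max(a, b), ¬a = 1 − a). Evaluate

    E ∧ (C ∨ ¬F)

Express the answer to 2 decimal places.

0.58

¬F = 1 − 0.82 = 0.18
C ∨ ¬F = max(a, b) on (0.58, 0.18) = 0.58
E ∧ (C ∨ ¬F) = min(a, b) on (0.95, 0.58) = 0.58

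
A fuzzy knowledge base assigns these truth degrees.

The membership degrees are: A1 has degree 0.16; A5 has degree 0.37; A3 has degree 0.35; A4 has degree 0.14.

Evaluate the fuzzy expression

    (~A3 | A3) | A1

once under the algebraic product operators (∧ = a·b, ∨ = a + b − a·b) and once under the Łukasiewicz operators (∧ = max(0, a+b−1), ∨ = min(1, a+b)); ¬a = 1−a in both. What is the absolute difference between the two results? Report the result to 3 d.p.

0.191

Under algebraic product:
  ~A3 = 1 − 0.3500 = 0.6500
  ~A3 | A3 = a + b − a·b on (0.6500, 0.3500) = 0.7725
  (~A3 | A3) | A1 = a + b − a·b on (0.7725, 0.1600) = 0.8089
  → value = 0.8089
Under Łukasiewicz:
  ~A3 = 1 − 0.35 = 0.65
  ~A3 | A3 = min(1, a+b) on (0.65, 0.35) = 1.00
  (~A3 | A3) | A1 = min(1, a+b) on (1.00, 0.16) = 1.00
  → value = 1.0000
|0.8089 − 1.0000| = 0.191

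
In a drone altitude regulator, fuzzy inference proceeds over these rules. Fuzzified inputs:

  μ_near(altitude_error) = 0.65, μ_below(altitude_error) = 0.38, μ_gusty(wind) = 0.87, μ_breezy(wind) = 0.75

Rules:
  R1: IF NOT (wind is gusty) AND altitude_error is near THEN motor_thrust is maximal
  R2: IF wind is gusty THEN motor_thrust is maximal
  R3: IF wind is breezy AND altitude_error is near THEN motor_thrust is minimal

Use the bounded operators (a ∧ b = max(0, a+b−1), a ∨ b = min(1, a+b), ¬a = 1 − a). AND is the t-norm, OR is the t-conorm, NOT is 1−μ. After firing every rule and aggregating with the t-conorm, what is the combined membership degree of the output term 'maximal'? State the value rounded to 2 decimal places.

R1: ¬gusty=1−0.87=0.13, near=0.65; AND[max(0, a+b−1)] → w = 0.00
R2: gusty=0.87 → w = 0.87
R3: breezy=0.75, near=0.65; AND[max(0, a+b−1)] → w = 0.40
Rules with consequent 'maximal': {R1, R2} → strengths 0.00, 0.87
Aggregate via t-conorm [min(1, a+b)]: 0.87

0.87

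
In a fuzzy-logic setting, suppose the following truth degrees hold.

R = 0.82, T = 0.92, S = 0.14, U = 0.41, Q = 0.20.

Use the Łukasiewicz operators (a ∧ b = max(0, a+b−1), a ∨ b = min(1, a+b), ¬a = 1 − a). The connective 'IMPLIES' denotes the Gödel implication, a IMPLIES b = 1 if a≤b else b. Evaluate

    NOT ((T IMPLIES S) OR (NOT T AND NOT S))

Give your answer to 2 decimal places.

T IMPLIES S  [Gödel: 1 if a≤b else b] with a=0.92, b=0.14 → 0.14
NOT T = 1 − 0.92 = 0.08
NOT S = 1 − 0.14 = 0.86
NOT T AND NOT S = max(0, a+b−1) on (0.08, 0.86) = 0.00
(T IMPLIES S) OR (NOT T AND NOT S) = min(1, a+b) on (0.14, 0.00) = 0.14
NOT ((T IMPLIES S) OR (NOT T AND NOT S)) = 1 − 0.14 = 0.86

0.86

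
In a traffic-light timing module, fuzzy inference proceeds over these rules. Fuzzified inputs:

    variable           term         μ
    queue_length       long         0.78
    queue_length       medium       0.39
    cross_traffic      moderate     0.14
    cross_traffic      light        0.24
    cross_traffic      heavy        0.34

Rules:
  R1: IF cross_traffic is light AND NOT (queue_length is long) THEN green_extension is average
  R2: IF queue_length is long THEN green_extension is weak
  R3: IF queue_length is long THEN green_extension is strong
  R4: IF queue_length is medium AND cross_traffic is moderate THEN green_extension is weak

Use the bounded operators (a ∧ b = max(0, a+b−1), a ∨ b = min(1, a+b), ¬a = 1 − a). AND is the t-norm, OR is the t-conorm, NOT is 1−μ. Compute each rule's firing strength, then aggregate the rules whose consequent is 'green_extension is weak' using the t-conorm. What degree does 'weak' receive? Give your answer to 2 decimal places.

R1: light=0.24, ¬long=1−0.78=0.22; AND[max(0, a+b−1)] → w = 0.00
R2: long=0.78 → w = 0.78
R3: long=0.78 → w = 0.78
R4: medium=0.39, moderate=0.14; AND[max(0, a+b−1)] → w = 0.00
Rules with consequent 'weak': {R2, R4} → strengths 0.78, 0.00
Aggregate via t-conorm [min(1, a+b)]: 0.78

0.78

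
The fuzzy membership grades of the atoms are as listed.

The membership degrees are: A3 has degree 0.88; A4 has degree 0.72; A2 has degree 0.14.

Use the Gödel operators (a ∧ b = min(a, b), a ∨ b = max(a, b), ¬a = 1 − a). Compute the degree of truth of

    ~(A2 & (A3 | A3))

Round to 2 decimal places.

0.86

A3 | A3 = max(a, b) on (0.88, 0.88) = 0.88
A2 & (A3 | A3) = min(a, b) on (0.14, 0.88) = 0.14
~(A2 & (A3 | A3)) = 1 − 0.14 = 0.86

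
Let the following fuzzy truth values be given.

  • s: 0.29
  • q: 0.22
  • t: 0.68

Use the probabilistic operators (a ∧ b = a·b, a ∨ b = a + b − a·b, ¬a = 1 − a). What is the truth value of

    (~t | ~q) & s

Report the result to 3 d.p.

~t = 1 − 0.6800 = 0.3200
~q = 1 − 0.2200 = 0.7800
~t | ~q = a + b − a·b on (0.3200, 0.7800) = 0.8504
(~t | ~q) & s = a·b on (0.8504, 0.2900) = 0.2466

0.247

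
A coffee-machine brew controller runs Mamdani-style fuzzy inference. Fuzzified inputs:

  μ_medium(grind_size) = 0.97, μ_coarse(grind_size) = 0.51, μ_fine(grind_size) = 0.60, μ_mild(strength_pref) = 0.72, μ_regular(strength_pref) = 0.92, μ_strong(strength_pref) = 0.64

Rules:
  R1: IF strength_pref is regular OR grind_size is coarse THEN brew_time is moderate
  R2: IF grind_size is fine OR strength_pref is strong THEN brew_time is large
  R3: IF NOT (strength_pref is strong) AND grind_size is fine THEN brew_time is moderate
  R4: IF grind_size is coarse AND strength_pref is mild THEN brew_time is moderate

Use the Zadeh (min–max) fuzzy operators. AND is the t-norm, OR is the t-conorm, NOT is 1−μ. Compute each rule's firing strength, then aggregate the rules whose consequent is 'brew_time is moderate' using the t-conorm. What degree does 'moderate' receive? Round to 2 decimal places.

0.92

R1: regular=0.92, coarse=0.51; OR[max(a, b)] → w = 0.92
R2: fine=0.60, strong=0.64; OR[max(a, b)] → w = 0.64
R3: ¬strong=1−0.64=0.36, fine=0.60; AND[min(a, b)] → w = 0.36
R4: coarse=0.51, mild=0.72; AND[min(a, b)] → w = 0.51
Rules with consequent 'moderate': {R1, R3, R4} → strengths 0.92, 0.36, 0.51
Aggregate via t-conorm [max(a, b)]: 0.92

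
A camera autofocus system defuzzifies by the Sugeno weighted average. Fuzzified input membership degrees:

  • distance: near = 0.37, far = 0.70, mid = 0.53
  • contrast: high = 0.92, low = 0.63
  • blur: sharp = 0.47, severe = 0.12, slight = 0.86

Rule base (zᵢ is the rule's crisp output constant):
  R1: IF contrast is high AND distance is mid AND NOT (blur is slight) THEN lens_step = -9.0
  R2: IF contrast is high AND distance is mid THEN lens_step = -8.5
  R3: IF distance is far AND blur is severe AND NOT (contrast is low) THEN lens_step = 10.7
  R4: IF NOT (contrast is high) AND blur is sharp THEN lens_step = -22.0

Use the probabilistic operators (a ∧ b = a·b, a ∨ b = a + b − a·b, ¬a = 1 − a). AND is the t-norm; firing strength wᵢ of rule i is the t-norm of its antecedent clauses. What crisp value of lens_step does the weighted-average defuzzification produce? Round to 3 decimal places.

-8.412

R1 (z=-9.0): high=0.92, mid=0.53, ¬slight=1−0.86=0.14; AND[a·b] → w = 0.0683
R2 (z=-8.5): high=0.92, mid=0.53; AND[a·b] → w = 0.4876
R3 (z=10.7): far=0.70, severe=0.12, ¬low=1−0.63=0.37; AND[a·b] → w = 0.0311
R4 (z=-22.0): ¬high=1−0.92=0.08, sharp=0.47; AND[a·b] → w = 0.0376
Weighted average = (0.0683·-9.0 + 0.4876·-8.5 + 0.0311·10.7 + 0.0376·-22.0) / (0.0683 + 0.4876 + 0.0311 + 0.0376)
  = -5.2536 / 0.6245 = -8.412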